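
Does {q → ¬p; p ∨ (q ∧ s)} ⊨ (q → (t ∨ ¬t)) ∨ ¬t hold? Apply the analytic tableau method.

Yes

Initial set: {(q → ¬p); (p ∨ (q ∧ s)); ¬((q → (t ∨ ¬t)) ∨ ¬t)}.
¬((q → (t ∨ ¬t)) ∨ ¬t): α-rule — add ¬(q → (t ∨ ¬t)), ¬¬t.
¬(q → (t ∨ ¬t)): α-rule — add q, ¬(t ∨ ¬t).
¬(t ∨ ¬t): α-rule — add ¬t, ¬¬t.
× closes — contains both t and ¬t.
All 1 branch closes.
Every branch closed, so the premises entail the conclusion.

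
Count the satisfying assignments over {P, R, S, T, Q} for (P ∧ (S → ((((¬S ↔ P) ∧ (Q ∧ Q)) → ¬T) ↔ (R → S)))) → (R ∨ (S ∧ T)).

26

Initial set: {((P ∧ (S → ((((¬S ↔ P) ∧ (Q ∧ Q)) → ¬T) ↔ (R → S)))) → (R ∨ (S ∧ T)))}.
((P ∧ (S → ((((¬S ↔ P) ∧ (Q ∧ Q)) → ¬T) ↔ (R → S)))) → (R ∨ (S ∧ T))): β-rule — branch into ¬(P ∧ (S → ((((¬S ↔ P) ∧ (Q ∧ Q)) → ¬T) ↔ (R → S))))  //  (R ∨ (S ∧ T)).
  branch 1 (add ¬(P ∧ (S → ((((¬S ↔ P) ∧ (Q ∧ Q)) → ¬T) ↔ (R → S))))):
    ¬(P ∧ (S → ((((¬S ↔ P) ∧ (Q ∧ Q)) → ¬T) ↔ (R → S)))): β-rule — branch into ¬P  //  ¬(S → ((((¬S ↔ P) ∧ (Q ∧ Q)) → ¬T) ↔ (R → S))).
      branch 1.1 (add ¬P):
        ○ open, literals {P=false}.
      branch 1.2 (add ¬(S → ((((¬S ↔ P) ∧ (Q ∧ Q)) → ¬T) ↔ (R → S)))):
        ¬(S → ((((¬S ↔ P) ∧ (Q ∧ Q)) → ¬T) ↔ (R → S))): α-rule — add S, ¬((((¬S ↔ P) ∧ (Q ∧ Q)) → ¬T) ↔ (R → S)).
        ¬((((¬S ↔ P) ∧ (Q ∧ Q)) → ¬T) ↔ (R → S)): β-rule — branch into (((¬S ↔ P) ∧ (Q ∧ Q)) → ¬T), ¬(R → S)  //  ¬(((¬S ↔ P) ∧ (Q ∧ Q)) → ¬T), (R → S).
          branch 1.2.1 (add (((¬S ↔ P) ∧ (Q ∧ Q)) → ¬T), ¬(R → S)):
            ¬(R → S): α-rule — add R, ¬S.
            × closes — contains both S and ¬S.
          branch 1.2.2 (add ¬(((¬S ↔ P) ∧ (Q ∧ Q)) → ¬T), (R → S)):
            ¬(((¬S ↔ P) ∧ (Q ∧ Q)) → ¬T): α-rule — add ((¬S ↔ P) ∧ (Q ∧ Q)), ¬¬T.
            ((¬S ↔ P) ∧ (Q ∧ Q)): α-rule — add (¬S ↔ P), (Q ∧ Q).
            (Q ∧ Q): α-rule — add Q, Q.
            (R → S): β-rule — branch into ¬R  //  S.
              branch 1.2.2.1 (add ¬R):
                (¬S ↔ P): β-rule — branch into ¬S, P  //  ¬¬S, ¬P.
                  branch 1.2.2.1.1 (add ¬S, P):
                    × closes — contains both S and ¬S.
                  branch 1.2.2.1.2 (add ¬¬S, ¬P):
                    ○ open, literals {P=false, Q=true, R=false, S=true, T=true}.
              branch 1.2.2.2 (add S):
                (¬S ↔ P): β-rule — branch into ¬S, P  //  ¬¬S, ¬P.
                  branch 1.2.2.2.1 (add ¬S, P):
                    × closes — contains both S and ¬S.
                  branch 1.2.2.2.2 (add ¬¬S, ¬P):
                    ○ open, literals {P=false, Q=true, S=true, T=true}.
  branch 2 (add (R ∨ (S ∧ T))):
    (R ∨ (S ∧ T)): β-rule — branch into R  //  (S ∧ T).
      branch 2.1 (add R):
        ○ open, literals {R=true}.
      branch 2.2 (add (S ∧ T)):
        (S ∧ T): α-rule — add S, T.
        ○ open, literals {S=true, T=true}.
3 branches closed, 5 open.
Each open branch fixes some atoms; the unmentioned ones are free. Counting distinct full assignments: branch {P=false} (R, S, T, Q) contributes 16 new; branch {P=false, Q=true, R=false, S=true, T=true} (none free) contributes 0 new; branch {P=false, Q=true, S=true, T=true} (R) contributes 0 new; branch {R=true} (P, S, T, Q) contributes 8 new; branch {S=true, T=true} (P, R, Q) contributes 2 new. Total: 26.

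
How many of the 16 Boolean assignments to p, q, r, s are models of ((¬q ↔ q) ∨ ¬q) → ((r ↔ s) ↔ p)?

Initial set: {(((¬q ↔ q) ∨ ¬q) → ((r ↔ s) ↔ p))}.
(((¬q ↔ q) ∨ ¬q) → ((r ↔ s) ↔ p)): β-rule — branch into ¬((¬q ↔ q) ∨ ¬q)  //  ((r ↔ s) ↔ p).
  branch 1 (add ¬((¬q ↔ q) ∨ ¬q)):
    ¬((¬q ↔ q) ∨ ¬q): α-rule — add ¬(¬q ↔ q), ¬¬q.
    ¬(¬q ↔ q): β-rule — branch into ¬q, ¬q  //  ¬¬q, q.
      branch 1.1 (add ¬q, ¬q):
        × closes — contains both q and ¬q.
      branch 1.2 (add ¬¬q, q):
        ○ open, literals {q=true}.
  branch 2 (add ((r ↔ s) ↔ p)):
    ((r ↔ s) ↔ p): β-rule — branch into (r ↔ s), p  //  ¬(r ↔ s), ¬p.
      branch 2.1 (add (r ↔ s), p):
        (r ↔ s): β-rule — branch into r, s  //  ¬r, ¬s.
          branch 2.1.1 (add r, s):
            ○ open, literals {p=true, r=true, s=true}.
          branch 2.1.2 (add ¬r, ¬s):
            ○ open, literals {p=true, r=false, s=false}.
      branch 2.2 (add ¬(r ↔ s), ¬p):
        ¬(r ↔ s): β-rule — branch into r, ¬s  //  ¬r, s.
          branch 2.2.1 (add r, ¬s):
            ○ open, literals {p=false, r=true, s=false}.
          branch 2.2.2 (add ¬r, s):
            ○ open, literals {p=false, r=false, s=true}.
1 branch closed, 5 open.
Each open branch fixes some atoms; the unmentioned ones are free. Counting distinct full assignments: branch {q=true} (p, r, s) contributes 8 new; branch {p=true, r=true, s=true} (q) contributes 1 new; branch {p=true, r=false, s=false} (q) contributes 1 new; branch {p=false, r=true, s=false} (q) contributes 1 new; branch {p=false, r=false, s=true} (q) contributes 1 new. Total: 12.

12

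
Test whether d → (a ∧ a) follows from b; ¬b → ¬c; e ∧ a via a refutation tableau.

Yes

Initial set: {b; (¬b → ¬c); (e ∧ a); ¬(d → (a ∧ a))}.
(e ∧ a): α-rule — add e, a.
¬(d → (a ∧ a)): α-rule — add d, ¬(a ∧ a).
(¬b → ¬c): β-rule — branch into ¬¬b  //  ¬c.
  branch 1 (add ¬¬b):
    ¬(a ∧ a): β-rule — branch into ¬a  //  ¬a.
      branch 1.1 (add ¬a):
        × closes — contains both a and ¬a.
      branch 1.2 (add ¬a):
        × closes — contains both a and ¬a.
  branch 2 (add ¬c):
    ¬(a ∧ a): β-rule — branch into ¬a  //  ¬a.
      branch 2.1 (add ¬a):
        × closes — contains both a and ¬a.
      branch 2.2 (add ¬a):
        × closes — contains both a and ¬a.
All 4 branches close.
Every branch closed, so the premises entail the conclusion.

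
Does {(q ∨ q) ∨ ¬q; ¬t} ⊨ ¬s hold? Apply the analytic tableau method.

Initial set: {((q ∨ q) ∨ ¬q); ¬t; ¬¬s}.
((q ∨ q) ∨ ¬q): β-rule — branch into (q ∨ q)  //  ¬q.
  branch 1 (add (q ∨ q)):
    (q ∨ q): β-rule — branch into q  //  q.
      branch 1.1 (add q):
        ○ open, literals {q=T, s=T, t=F}.
      branch 1.2 (add q):
        ○ open, literals {q=T, s=T, t=F}.
  branch 2 (add ¬q):
    ○ open, literals {q=F, s=T, t=F}.
0 branches closed, 3 open.
An open branch gives a countermodel: q=T, s=T, t=F (unmentioned atoms arbitrary); the premises hold there but the conclusion fails.

No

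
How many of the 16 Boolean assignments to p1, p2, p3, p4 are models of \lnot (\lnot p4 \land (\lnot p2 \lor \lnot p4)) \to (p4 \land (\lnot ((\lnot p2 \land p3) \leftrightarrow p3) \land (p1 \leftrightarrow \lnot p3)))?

Initial set: {(\lnot (\lnot p4 \land (\lnot p2 \lor \lnot p4)) \to (p4 \land (\lnot ((\lnot p2 \land p3) \leftrightarrow p3) \land (p1 \leftrightarrow \lnot p3))))}.
(\lnot (\lnot p4 \land (\lnot p2 \lor \lnot p4)) \to (p4 \land (\lnot ((\lnot p2 \land p3) \leftrightarrow p3) \land (p1 \leftrightarrow \lnot p3)))): β-rule — branch into \lnot \lnot (\lnot p4 \land (\lnot p2 \lor \lnot p4))  //  (p4 \land (\lnot ((\lnot p2 \land p3) \leftrightarrow p3) \land (p1 \leftrightarrow \lnot p3))).
  branch 1 (add \lnot \lnot (\lnot p4 \land (\lnot p2 \lor \lnot p4))):
    \lnot \lnot (\lnot p4 \land (\lnot p2 \lor \lnot p4)): α-rule — add \lnot p4, (\lnot p2 \lor \lnot p4).
    (\lnot p2 \lor \lnot p4): β-rule — branch into \lnot p2  //  \lnot p4.
      branch 1.1 (add \lnot p2):
        ○ open, literals {p2=0, p4=0}.
      branch 1.2 (add \lnot p4):
        ○ open, literals {p4=0}.
  branch 2 (add (p4 \land (\lnot ((\lnot p2 \land p3) \leftrightarrow p3) \land (p1 \leftrightarrow \lnot p3)))):
    (p4 \land (\lnot ((\lnot p2 \land p3) \leftrightarrow p3) \land (p1 \leftrightarrow \lnot p3))): α-rule — add p4, (\lnot ((\lnot p2 \land p3) \leftrightarrow p3) \land (p1 \leftrightarrow \lnot p3)).
    (\lnot ((\lnot p2 \land p3) \leftrightarrow p3) \land (p1 \leftrightarrow \lnot p3)): α-rule — add \lnot ((\lnot p2 \land p3) \leftrightarrow p3), (p1 \leftrightarrow \lnot p3).
    \lnot ((\lnot p2 \land p3) \leftrightarrow p3): β-rule — branch into (\lnot p2 \land p3), \lnot p3  //  \lnot (\lnot p2 \land p3), p3.
      branch 2.1 (add (\lnot p2 \land p3), \lnot p3):
        (\lnot p2 \land p3): α-rule — add \lnot p2, p3.
        × closes — contains both p3 and \lnot p3.
      branch 2.2 (add \lnot (\lnot p2 \land p3), p3):
        (p1 \leftrightarrow \lnot p3): β-rule — branch into p1, \lnot p3  //  \lnot p1, \lnot \lnot p3.
          branch 2.2.1 (add p1, \lnot p3):
            × closes — contains both p3 and \lnot p3.
          branch 2.2.2 (add \lnot p1, \lnot \lnot p3):
            \lnot (\lnot p2 \land p3): β-rule — branch into \lnot \lnot p2  //  \lnot p3.
              branch 2.2.2.1 (add \lnot \lnot p2):
                ○ open, literals {p1=0, p2=1, p3=1, p4=1}.
              branch 2.2.2.2 (add \lnot p3):
                × closes — contains both p3 and \lnot p3.
3 branches closed, 3 open.
Each open branch fixes some atoms; the unmentioned ones are free. Counting distinct full assignments: branch {p2=0, p4=0} (p1, p3) contributes 4 new; branch {p4=0} (p1, p2, p3) contributes 4 new; branch {p1=0, p2=1, p3=1, p4=1} (none free) contributes 1 new. Total: 9.

9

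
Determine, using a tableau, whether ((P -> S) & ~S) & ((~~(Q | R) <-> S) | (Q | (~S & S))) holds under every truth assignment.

Not valid

Assume the negation and expand:
Initial set: {F (((P -> S) & ~S) & ((~~(Q | R) <-> S) | (Q | (~S & S))))}.
F (((P -> S) & ~S) & ((~~(Q | R) <-> S) | (Q | (~S & S)))): β-rule — branch into F ((P -> S) & ~S)  //  F ((~~(Q | R) <-> S) | (Q | (~S & S))).
  branch 1 (add F ((P -> S) & ~S)):
    F ((P -> S) & ~S): β-rule — branch into F (P -> S)  //  F ~S.
      branch 1.1 (add F (P -> S)):
        F (P -> S): α-rule — add T P, F S.
        ○ open, literals {P=true, S=false}.
      branch 1.2 (add F ~S):
        ○ open, literals {S=true}.
  branch 2 (add F ((~~(Q | R) <-> S) | (Q | (~S & S)))):
    F ((~~(Q | R) <-> S) | (Q | (~S & S))): α-rule — add F (~~(Q | R) <-> S), F (Q | (~S & S)).
    F (Q | (~S & S)): α-rule — add F Q, F (~S & S).
    F (~~(Q | R) <-> S): β-rule — branch into T ~~(Q | R), F S  //  F ~~(Q | R), T S.
      branch 2.1 (add T ~~(Q | R), F S):
        T ~~(Q | R): drop double negation, giving T (Q | R).
        F (~S & S): β-rule — branch into F ~S  //  F S.
          branch 2.1.1 (add F ~S):
            × closes — contains both S and ~S.
          branch 2.1.2 (add F S):
            T (Q | R): β-rule — branch into T Q  //  T R.
              branch 2.1.2.1 (add T Q):
                × closes — contains both Q and ~Q.
              branch 2.1.2.2 (add T R):
                ○ open, literals {Q=false, R=true, S=false}.
      branch 2.2 (add F ~~(Q | R), T S):
        F ~~(Q | R): drop double negation, giving F (Q | R).
        F (Q | R): α-rule — add F Q, F R.
        F (~S & S): β-rule — branch into F ~S  //  F S.
          branch 2.2.1 (add F ~S):
            ○ open, literals {Q=false, R=false, S=true}.
          branch 2.2.2 (add F S):
            × closes — contains both S and ~S.
3 branches closed, 4 open.
An open branch gives a countermodel: P=true, S=false (unmentioned atoms arbitrary); under it the original formula is false.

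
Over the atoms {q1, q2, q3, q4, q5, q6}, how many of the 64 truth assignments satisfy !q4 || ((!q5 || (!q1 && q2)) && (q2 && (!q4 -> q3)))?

44

Initial set: {(!q4 || ((!q5 || (!q1 && q2)) && (q2 && (!q4 -> q3))))}.
(!q4 || ((!q5 || (!q1 && q2)) && (q2 && (!q4 -> q3)))): β-rule — branch into !q4  //  ((!q5 || (!q1 && q2)) && (q2 && (!q4 -> q3))).
  branch 1 (add !q4):
    ○ open, literals {q4=false}.
  branch 2 (add ((!q5 || (!q1 && q2)) && (q2 && (!q4 -> q3)))):
    ((!q5 || (!q1 && q2)) && (q2 && (!q4 -> q3))): α-rule — add (!q5 || (!q1 && q2)), (q2 && (!q4 -> q3)).
    (q2 && (!q4 -> q3)): α-rule — add q2, (!q4 -> q3).
    (!q5 || (!q1 && q2)): β-rule — branch into !q5  //  (!q1 && q2).
      branch 2.1 (add !q5):
        (!q4 -> q3): β-rule — branch into !!q4  //  q3.
          branch 2.1.1 (add !!q4):
            ○ open, literals {q2=true, q4=true, q5=false}.
          branch 2.1.2 (add q3):
            ○ open, literals {q2=true, q3=true, q5=false}.
      branch 2.2 (add (!q1 && q2)):
        (!q1 && q2): α-rule — add !q1, q2.
        (!q4 -> q3): β-rule — branch into !!q4  //  q3.
          branch 2.2.1 (add !!q4):
            ○ open, literals {q1=false, q2=true, q4=true}.
          branch 2.2.2 (add q3):
            ○ open, literals {q1=false, q2=true, q3=true}.
0 branches closed, 5 open.
Each open branch fixes some atoms; the unmentioned ones are free. Counting distinct full assignments: branch {q4=false} (q1, q2, q3, q5, q6) contributes 32 new; branch {q2=true, q4=true, q5=false} (q1, q3, q6) contributes 8 new; branch {q2=true, q3=true, q5=false} (q1, q4, q6) contributes 0 new; branch {q1=false, q2=true, q4=true} (q3, q5, q6) contributes 4 new; branch {q1=false, q2=true, q3=true} (q4, q5, q6) contributes 0 new. Total: 44.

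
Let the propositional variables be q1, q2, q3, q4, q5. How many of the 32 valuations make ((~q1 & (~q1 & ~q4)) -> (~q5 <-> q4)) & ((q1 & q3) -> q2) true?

24

Initial set: {T (((~q1 & (~q1 & ~q4)) -> (~q5 <-> q4)) & ((q1 & q3) -> q2))}.
T (((~q1 & (~q1 & ~q4)) -> (~q5 <-> q4)) & ((q1 & q3) -> q2)): α-rule — add T ((~q1 & (~q1 & ~q4)) -> (~q5 <-> q4)), T ((q1 & q3) -> q2).
T ((~q1 & (~q1 & ~q4)) -> (~q5 <-> q4)): β-rule — branch into F (~q1 & (~q1 & ~q4))  //  T (~q5 <-> q4).
  branch 1 (add F (~q1 & (~q1 & ~q4))):
    T ((q1 & q3) -> q2): β-rule — branch into F (q1 & q3)  //  T q2.
      branch 1.1 (add F (q1 & q3)):
        F (~q1 & (~q1 & ~q4)): β-rule — branch into F ~q1  //  F (~q1 & ~q4).
          branch 1.1.1 (add F ~q1):
            F (q1 & q3): β-rule — branch into F q1  //  F q3.
              branch 1.1.1.1 (add F q1):
                × closes — contains both q1 and ~q1.
              branch 1.1.1.2 (add F q3):
                ○ open, literals {q1=true, q3=false}.
          branch 1.1.2 (add F (~q1 & ~q4)):
            F (q1 & q3): β-rule — branch into F q1  //  F q3.
              branch 1.1.2.1 (add F q1):
                F (~q1 & ~q4): β-rule — branch into F ~q1  //  F ~q4.
                  branch 1.1.2.1.1 (add F ~q1):
                    × closes — contains both q1 and ~q1.
                  branch 1.1.2.1.2 (add F ~q4):
                    ○ open, literals {q1=false, q4=true}.
              branch 1.1.2.2 (add F q3):
                F (~q1 & ~q4): β-rule — branch into F ~q1  //  F ~q4.
                  branch 1.1.2.2.1 (add F ~q1):
                    ○ open, literals {q1=true, q3=false}.
                  branch 1.1.2.2.2 (add F ~q4):
                    ○ open, literals {q3=false, q4=true}.
      branch 1.2 (add T q2):
        F (~q1 & (~q1 & ~q4)): β-rule — branch into F ~q1  //  F (~q1 & ~q4).
          branch 1.2.1 (add F ~q1):
            ○ open, literals {q1=true, q2=true}.
          branch 1.2.2 (add F (~q1 & ~q4)):
            F (~q1 & ~q4): β-rule — branch into F ~q1  //  F ~q4.
              branch 1.2.2.1 (add F ~q1):
                ○ open, literals {q1=true, q2=true}.
              branch 1.2.2.2 (add F ~q4):
                ○ open, literals {q2=true, q4=true}.
  branch 2 (add T (~q5 <-> q4)):
    T ((q1 & q3) -> q2): β-rule — branch into F (q1 & q3)  //  T q2.
      branch 2.1 (add F (q1 & q3)):
        T (~q5 <-> q4): β-rule — branch into T ~q5, T q4  //  F ~q5, F q4.
          branch 2.1.1 (add T ~q5, T q4):
            F (q1 & q3): β-rule — branch into F q1  //  F q3.
              branch 2.1.1.1 (add F q1):
                ○ open, literals {q1=false, q4=true, q5=false}.
              branch 2.1.1.2 (add F q3):
                ○ open, literals {q3=false, q4=true, q5=false}.
          branch 2.1.2 (add F ~q5, F q4):
            F (q1 & q3): β-rule — branch into F q1  //  F q3.
              branch 2.1.2.1 (add F q1):
                ○ open, literals {q1=false, q4=false, q5=true}.
              branch 2.1.2.2 (add F q3):
                ○ open, literals {q3=false, q4=false, q5=true}.
      branch 2.2 (add T q2):
        T (~q5 <-> q4): β-rule — branch into T ~q5, T q4  //  F ~q5, F q4.
          branch 2.2.1 (add T ~q5, T q4):
            ○ open, literals {q2=true, q4=true, q5=false}.
          branch 2.2.2 (add F ~q5, F q4):
            ○ open, literals {q2=true, q4=false, q5=true}.
2 branches closed, 13 open.
Each open branch fixes some atoms; the unmentioned ones are free. Counting distinct full assignments: branch {q1=true, q3=false} (q2, q4, q5) contributes 8 new; branch {q1=false, q4=true} (q2, q3, q5) contributes 8 new; branch {q1=true, q3=false} (q2, q4, q5) contributes 0 new; branch {q3=false, q4=true} (q1, q2, q5) contributes 0 new; branch {q1=true, q2=true} (q3, q4, q5) contributes 4 new; branch {q1=true, q2=true} (q3, q4, q5) contributes 0 new; branch {q2=true, q4=true} (q1, q3, q5) contributes 0 new; branch {q1=false, q4=true, q5=false} (q2, q3) contributes 0 new; branch {q3=false, q4=true, q5=false} (q1, q2) contributes 0 new; branch {q1=false, q4=false, q5=true} (q2, q3) contributes 4 new; branch {q3=false, q4=false, q5=true} (q1, q2) contributes 0 new; branch {q2=true, q4=true, q5=false} (q1, q3) contributes 0 new; branch {q2=true, q4=false, q5=true} (q1, q3) contributes 0 new. Total: 24.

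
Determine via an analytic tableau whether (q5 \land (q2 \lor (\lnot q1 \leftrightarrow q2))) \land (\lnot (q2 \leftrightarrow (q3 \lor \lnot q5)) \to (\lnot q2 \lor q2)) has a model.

Initial set: {T ((q5 \land (q2 \lor (\lnot q1 \leftrightarrow q2))) \land (\lnot (q2 \leftrightarrow (q3 \lor \lnot q5)) \to (\lnot q2 \lor q2)))}.
T ((q5 \land (q2 \lor (\lnot q1 \leftrightarrow q2))) \land (\lnot (q2 \leftrightarrow (q3 \lor \lnot q5)) \to (\lnot q2 \lor q2))): α-rule — add T (q5 \land (q2 \lor (\lnot q1 \leftrightarrow q2))), T (\lnot (q2 \leftrightarrow (q3 \lor \lnot q5)) \to (\lnot q2 \lor q2)).
T (q5 \land (q2 \lor (\lnot q1 \leftrightarrow q2))): α-rule — add T q5, T (q2 \lor (\lnot q1 \leftrightarrow q2)).
T (\lnot (q2 \leftrightarrow (q3 \lor \lnot q5)) \to (\lnot q2 \lor q2)): β-rule — branch into F \lnot (q2 \leftrightarrow (q3 \lor \lnot q5))  //  T (\lnot q2 \lor q2).
  branch 1 (add F \lnot (q2 \leftrightarrow (q3 \lor \lnot q5))):
    T (q2 \lor (\lnot q1 \leftrightarrow q2)): β-rule — branch into T q2  //  T (\lnot q1 \leftrightarrow q2).
      branch 1.1 (add T q2):
        F \lnot (q2 \leftrightarrow (q3 \lor \lnot q5)): β-rule — branch into T q2, T (q3 \lor \lnot q5)  //  F q2, F (q3 \lor \lnot q5).
          branch 1.1.1 (add T q2, T (q3 \lor \lnot q5)):
            T (q3 \lor \lnot q5): β-rule — branch into T q3  //  T \lnot q5.
              branch 1.1.1.1 (add T q3):
                ○ open, literals {q2=T, q3=T, q5=T}.
              branch 1.1.1.2 (add T \lnot q5):
                × closes — contains both q5 and \lnot q5.
          branch 1.1.2 (add F q2, F (q3 \lor \lnot q5)):
            × closes — contains both q2 and \lnot q2.
      branch 1.2 (add T (\lnot q1 \leftrightarrow q2)):
        F \lnot (q2 \leftrightarrow (q3 \lor \lnot q5)): β-rule — branch into T q2, T (q3 \lor \lnot q5)  //  F q2, F (q3 \lor \lnot q5).
          branch 1.2.1 (add T q2, T (q3 \lor \lnot q5)):
            T (\lnot q1 \leftrightarrow q2): β-rule — branch into T \lnot q1, T q2  //  F \lnot q1, F q2.
              branch 1.2.1.1 (add T \lnot q1, T q2):
                T (q3 \lor \lnot q5): β-rule — branch into T q3  //  T \lnot q5.
                  branch 1.2.1.1.1 (add T q3):
                    ○ open, literals {q1=F, q2=T, q3=T, q5=T}.
                  branch 1.2.1.1.2 (add T \lnot q5):
                    × closes — contains both q5 and \lnot q5.
              branch 1.2.1.2 (add F \lnot q1, F q2):
                × closes — contains both q2 and \lnot q2.
          branch 1.2.2 (add F q2, F (q3 \lor \lnot q5)):
            F (q3 \lor \lnot q5): α-rule — add F q3, F \lnot q5.
            T (\lnot q1 \leftrightarrow q2): β-rule — branch into T \lnot q1, T q2  //  F \lnot q1, F q2.
              branch 1.2.2.1 (add T \lnot q1, T q2):
                × closes — contains both q2 and \lnot q2.
              branch 1.2.2.2 (add F \lnot q1, F q2):
                ○ open, literals {q1=T, q2=F, q3=F, q5=T}.
  branch 2 (add T (\lnot q2 \lor q2)):
    T (q2 \lor (\lnot q1 \leftrightarrow q2)): β-rule — branch into T q2  //  T (\lnot q1 \leftrightarrow q2).
      branch 2.1 (add T q2):
        T (\lnot q2 \lor q2): β-rule — branch into T \lnot q2  //  T q2.
          branch 2.1.1 (add T \lnot q2):
            × closes — contains both q2 and \lnot q2.
          branch 2.1.2 (add T q2):
            ○ open, literals {q2=T, q5=T}.
      branch 2.2 (add T (\lnot q1 \leftrightarrow q2)):
        T (\lnot q2 \lor q2): β-rule — branch into T \lnot q2  //  T q2.
          branch 2.2.1 (add T \lnot q2):
            T (\lnot q1 \leftrightarrow q2): β-rule — branch into T \lnot q1, T q2  //  F \lnot q1, F q2.
              branch 2.2.1.1 (add T \lnot q1, T q2):
                × closes — contains both q2 and \lnot q2.
              branch 2.2.1.2 (add F \lnot q1, F q2):
                ○ open, literals {q1=T, q2=F, q5=T}.
          branch 2.2.2 (add T q2):
            T (\lnot q1 \leftrightarrow q2): β-rule — branch into T \lnot q1, T q2  //  F \lnot q1, F q2.
              branch 2.2.2.1 (add T \lnot q1, T q2):
                ○ open, literals {q1=F, q2=T, q5=T}.
              branch 2.2.2.2 (add F \lnot q1, F q2):
                × closes — contains both q2 and \lnot q2.
8 branches closed, 6 open.
An open branch gives a satisfying assignment: q2=T, q3=T, q5=T.

Satisfiable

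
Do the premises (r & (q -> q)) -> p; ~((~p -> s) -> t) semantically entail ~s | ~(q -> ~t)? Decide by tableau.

Initial set: {((r & (q -> q)) -> p); ~((~p -> s) -> t); ~(~s | ~(q -> ~t))}.
~((~p -> s) -> t): α-rule — add (~p -> s), ~t.
~(~s | ~(q -> ~t)): α-rule — add ~~s, ~~(q -> ~t).
((r & (q -> q)) -> p): β-rule — branch into ~(r & (q -> q))  //  p.
  branch 1 (add ~(r & (q -> q))):
    (~p -> s): β-rule — branch into ~~p  //  s.
      branch 1.1 (add ~~p):
        ~~(q -> ~t): β-rule — branch into ~q  //  ~t.
          branch 1.1.1 (add ~q):
            ~(r & (q -> q)): β-rule — branch into ~r  //  ~(q -> q).
              branch 1.1.1.1 (add ~r):
                ○ open, literals {p=true, q=false, r=false, s=true, t=false}.
              branch 1.1.1.2 (add ~(q -> q)):
                ~(q -> q): α-rule — add q, ~q.
                × closes — contains both q and ~q.
          branch 1.1.2 (add ~t):
            ~(r & (q -> q)): β-rule — branch into ~r  //  ~(q -> q).
              branch 1.1.2.1 (add ~r):
                ○ open, literals {p=true, r=false, s=true, t=false}.
              branch 1.1.2.2 (add ~(q -> q)):
                ~(q -> q): α-rule — add q, ~q.
                × closes — contains both q and ~q.
      branch 1.2 (add s):
        ~~(q -> ~t): β-rule — branch into ~q  //  ~t.
          branch 1.2.1 (add ~q):
            ~(r & (q -> q)): β-rule — branch into ~r  //  ~(q -> q).
              branch 1.2.1.1 (add ~r):
                ○ open, literals {q=false, r=false, s=true, t=false}.
              branch 1.2.1.2 (add ~(q -> q)):
                ~(q -> q): α-rule — add q, ~q.
                × closes — contains both q and ~q.
          branch 1.2.2 (add ~t):
            ~(r & (q -> q)): β-rule — branch into ~r  //  ~(q -> q).
              branch 1.2.2.1 (add ~r):
                ○ open, literals {r=false, s=true, t=false}.
              branch 1.2.2.2 (add ~(q -> q)):
                ~(q -> q): α-rule — add q, ~q.
                × closes — contains both q and ~q.
  branch 2 (add p):
    (~p -> s): β-rule — branch into ~~p  //  s.
      branch 2.1 (add ~~p):
        ~~(q -> ~t): β-rule — branch into ~q  //  ~t.
          branch 2.1.1 (add ~q):
            ○ open, literals {p=true, q=false, s=true, t=false}.
          branch 2.1.2 (add ~t):
            ○ open, literals {p=true, s=true, t=false}.
      branch 2.2 (add s):
        ~~(q -> ~t): β-rule — branch into ~q  //  ~t.
          branch 2.2.1 (add ~q):
            ○ open, literals {p=true, q=false, s=true, t=false}.
          branch 2.2.2 (add ~t):
            ○ open, literals {p=true, s=true, t=false}.
4 branches closed, 8 open.
An open branch gives a countermodel: p=true, q=false, r=false, s=true, t=false (unmentioned atoms arbitrary); the premises hold there but the conclusion fails.

No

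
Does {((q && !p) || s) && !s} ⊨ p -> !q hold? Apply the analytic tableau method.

Initial set: {(((q && !p) || s) && !s); !(p -> !q)}.
(((q && !p) || s) && !s): α-rule — add ((q && !p) || s), !s.
!(p -> !q): α-rule — add p, !!q.
((q && !p) || s): β-rule — branch into (q && !p)  //  s.
  branch 1 (add (q && !p)):
    (q && !p): α-rule — add q, !p.
    × closes — contains both p and !p.
  branch 2 (add s):
    × closes — contains both s and !s.
All 2 branches close.
Every branch closed, so the premises entail the conclusion.

Yes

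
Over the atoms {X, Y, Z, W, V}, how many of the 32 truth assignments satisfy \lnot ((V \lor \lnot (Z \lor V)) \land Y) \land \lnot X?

Initial set: {(\lnot ((V \lor \lnot (Z \lor V)) \land Y) \land \lnot X)}.
(\lnot ((V \lor \lnot (Z \lor V)) \land Y) \land \lnot X): α-rule — add \lnot ((V \lor \lnot (Z \lor V)) \land Y), \lnot X.
\lnot ((V \lor \lnot (Z \lor V)) \land Y): β-rule — branch into \lnot (V \lor \lnot (Z \lor V))  //  \lnot Y.
  branch 1 (add \lnot (V \lor \lnot (Z \lor V))):
    \lnot (V \lor \lnot (Z \lor V)): α-rule — add \lnot V, \lnot \lnot (Z \lor V).
    \lnot \lnot (Z \lor V): β-rule — branch into Z  //  V.
      branch 1.1 (add Z):
        ○ open, literals {V=0, X=0, Z=1}.
      branch 1.2 (add V):
        × closes — contains both V and \lnot V.
  branch 2 (add \lnot Y):
    ○ open, literals {X=0, Y=0}.
1 branch closed, 2 open.
Each open branch fixes some atoms; the unmentioned ones are free. Counting distinct full assignments: branch {V=0, X=0, Z=1} (Y, W) contributes 4 new; branch {X=0, Y=0} (Z, W, V) contributes 6 new. Total: 10.

10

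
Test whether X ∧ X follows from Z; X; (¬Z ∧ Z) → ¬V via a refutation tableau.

Yes

Initial set: {T Z; T X; T ((¬Z ∧ Z) → ¬V); F (X ∧ X)}.
T ((¬Z ∧ Z) → ¬V): β-rule — branch into F (¬Z ∧ Z)  //  T ¬V.
  branch 1 (add F (¬Z ∧ Z)):
    F (X ∧ X): β-rule — branch into F X  //  F X.
      branch 1.1 (add F X):
        × closes — contains both X and ¬X.
      branch 1.2 (add F X):
        × closes — contains both X and ¬X.
  branch 2 (add T ¬V):
    F (X ∧ X): β-rule — branch into F X  //  F X.
      branch 2.1 (add F X):
        × closes — contains both X and ¬X.
      branch 2.2 (add F X):
        × closes — contains both X and ¬X.
All 4 branches close.
Every branch closed, so the premises entail the conclusion.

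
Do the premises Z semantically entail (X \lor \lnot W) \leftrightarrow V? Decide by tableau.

No

Initial set: {Z; \lnot ((X \lor \lnot W) \leftrightarrow V)}.
\lnot ((X \lor \lnot W) \leftrightarrow V): β-rule — branch into (X \lor \lnot W), \lnot V  //  \lnot (X \lor \lnot W), V.
  branch 1 (add (X \lor \lnot W), \lnot V):
    (X \lor \lnot W): β-rule — branch into X  //  \lnot W.
      branch 1.1 (add X):
        ○ open, literals {V=0, X=1, Z=1}.
      branch 1.2 (add \lnot W):
        ○ open, literals {V=0, W=0, Z=1}.
  branch 2 (add \lnot (X \lor \lnot W), V):
    \lnot (X \lor \lnot W): α-rule — add \lnot X, \lnot \lnot W.
    ○ open, literals {V=1, W=1, X=0, Z=1}.
0 branches closed, 3 open.
An open branch gives a countermodel: V=0, X=1, Z=1 (unmentioned atoms arbitrary); the premises hold there but the conclusion fails.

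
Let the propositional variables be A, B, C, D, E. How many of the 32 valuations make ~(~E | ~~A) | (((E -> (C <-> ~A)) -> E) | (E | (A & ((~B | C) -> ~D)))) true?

21

Initial set: {(~(~E | ~~A) | (((E -> (C <-> ~A)) -> E) | (E | (A & ((~B | C) -> ~D)))))}.
(~(~E | ~~A) | (((E -> (C <-> ~A)) -> E) | (E | (A & ((~B | C) -> ~D))))): β-rule — branch into ~(~E | ~~A)  //  (((E -> (C <-> ~A)) -> E) | (E | (A & ((~B | C) -> ~D)))).
  branch 1 (add ~(~E | ~~A)):
    ~(~E | ~~A): α-rule — add ~~E, ~~~A.
    ~~~A: drop double negation, giving ~A.
    ○ open, literals {A=false, E=true}.
  branch 2 (add (((E -> (C <-> ~A)) -> E) | (E | (A & ((~B | C) -> ~D))))):
    (((E -> (C <-> ~A)) -> E) | (E | (A & ((~B | C) -> ~D)))): β-rule — branch into ((E -> (C <-> ~A)) -> E)  //  (E | (A & ((~B | C) -> ~D))).
      branch 2.1 (add ((E -> (C <-> ~A)) -> E)):
        ((E -> (C <-> ~A)) -> E): β-rule — branch into ~(E -> (C <-> ~A))  //  E.
          branch 2.1.1 (add ~(E -> (C <-> ~A))):
            ~(E -> (C <-> ~A)): α-rule — add E, ~(C <-> ~A).
            ~(C <-> ~A): β-rule — branch into C, ~~A  //  ~C, ~A.
              branch 2.1.1.1 (add C, ~~A):
                ○ open, literals {A=true, C=true, E=true}.
              branch 2.1.1.2 (add ~C, ~A):
                ○ open, literals {A=false, C=false, E=true}.
          branch 2.1.2 (add E):
            ○ open, literals {E=true}.
      branch 2.2 (add (E | (A & ((~B | C) -> ~D)))):
        (E | (A & ((~B | C) -> ~D))): β-rule — branch into E  //  (A & ((~B | C) -> ~D)).
          branch 2.2.1 (add E):
            ○ open, literals {E=true}.
          branch 2.2.2 (add (A & ((~B | C) -> ~D))):
            (A & ((~B | C) -> ~D)): α-rule — add A, ((~B | C) -> ~D).
            ((~B | C) -> ~D): β-rule — branch into ~(~B | C)  //  ~D.
              branch 2.2.2.1 (add ~(~B | C)):
                ~(~B | C): α-rule — add ~~B, ~C.
                ○ open, literals {A=true, B=true, C=false}.
              branch 2.2.2.2 (add ~D):
                ○ open, literals {A=true, D=false}.
0 branches closed, 7 open.
Each open branch fixes some atoms; the unmentioned ones are free. Counting distinct full assignments: branch {A=false, E=true} (B, C, D) contributes 8 new; branch {A=true, C=true, E=true} (B, D) contributes 4 new; branch {A=false, C=false, E=true} (B, D) contributes 0 new; branch {E=true} (A, B, C, D) contributes 4 new; branch {E=true} (A, B, C, D) contributes 0 new; branch {A=true, B=true, C=false} (D, E) contributes 2 new; branch {A=true, D=false} (B, C, E) contributes 3 new. Total: 21.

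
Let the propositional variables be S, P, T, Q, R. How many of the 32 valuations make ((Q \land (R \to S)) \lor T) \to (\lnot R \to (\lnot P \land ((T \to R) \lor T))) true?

26

Initial set: {(((Q \land (R \to S)) \lor T) \to (\lnot R \to (\lnot P \land ((T \to R) \lor T))))}.
(((Q \land (R \to S)) \lor T) \to (\lnot R \to (\lnot P \land ((T \to R) \lor T)))): β-rule — branch into \lnot ((Q \land (R \to S)) \lor T)  //  (\lnot R \to (\lnot P \land ((T \to R) \lor T))).
  branch 1 (add \lnot ((Q \land (R \to S)) \lor T)):
    \lnot ((Q \land (R \to S)) \lor T): α-rule — add \lnot (Q \land (R \to S)), \lnot T.
    \lnot (Q \land (R \to S)): β-rule — branch into \lnot Q  //  \lnot (R \to S).
      branch 1.1 (add \lnot Q):
        ○ open, literals {Q=F, T=F}.
      branch 1.2 (add \lnot (R \to S)):
        \lnot (R \to S): α-rule — add R, \lnot S.
        ○ open, literals {R=T, S=F, T=F}.
  branch 2 (add (\lnot R \to (\lnot P \land ((T \to R) \lor T)))):
    (\lnot R \to (\lnot P \land ((T \to R) \lor T))): β-rule — branch into \lnot \lnot R  //  (\lnot P \land ((T \to R) \lor T)).
      branch 2.1 (add \lnot \lnot R):
        ○ open, literals {R=T}.
      branch 2.2 (add (\lnot P \land ((T \to R) \lor T))):
        (\lnot P \land ((T \to R) \lor T)): α-rule — add \lnot P, ((T \to R) \lor T).
        ((T \to R) \lor T): β-rule — branch into (T \to R)  //  T.
          branch 2.2.1 (add (T \to R)):
            (T \to R): β-rule — branch into \lnot T  //  R.
              branch 2.2.1.1 (add \lnot T):
                ○ open, literals {P=F, T=F}.
              branch 2.2.1.2 (add R):
                ○ open, literals {P=F, R=T}.
          branch 2.2.2 (add T):
            ○ open, literals {P=F, T=T}.
0 branches closed, 6 open.
Each open branch fixes some atoms; the unmentioned ones are free. Counting distinct full assignments: branch {Q=F, T=F} (S, P, R) contributes 8 new; branch {R=T, S=F, T=F} (P, Q) contributes 2 new; branch {R=T} (S, P, T, Q) contributes 10 new; branch {P=F, T=F} (S, Q, R) contributes 2 new; branch {P=F, R=T} (S, T, Q) contributes 0 new; branch {P=F, T=T} (S, Q, R) contributes 4 new. Total: 26.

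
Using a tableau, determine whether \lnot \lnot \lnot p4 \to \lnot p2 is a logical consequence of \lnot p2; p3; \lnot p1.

Initial set: {\lnot p2; p3; \lnot p1; \lnot (\lnot \lnot \lnot p4 \to \lnot p2)}.
\lnot (\lnot \lnot \lnot p4 \to \lnot p2): α-rule — add \lnot \lnot \lnot p4, \lnot \lnot p2.
× closes — contains both p2 and \lnot p2.
All 1 branch closes.
Every branch closed, so the premises entail the conclusion.

Yes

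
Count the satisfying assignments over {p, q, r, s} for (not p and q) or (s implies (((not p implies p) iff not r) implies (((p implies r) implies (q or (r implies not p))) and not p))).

Initial set: {T ((not p and q) or (s implies (((not p implies p) iff not r) implies (((p implies r) implies (q or (r implies not p))) and not p))))}.
T ((not p and q) or (s implies (((not p implies p) iff not r) implies (((p implies r) implies (q or (r implies not p))) and not p)))): β-rule — branch into T (not p and q)  //  T (s implies (((not p implies p) iff not r) implies (((p implies r) implies (q or (r implies not p))) and not p))).
  branch 1 (add T (not p and q)):
    T (not p and q): α-rule — add T not p, T q.
    ○ open, literals {p=0, q=1}.
  branch 2 (add T (s implies (((not p implies p) iff not r) implies (((p implies r) implies (q or (r implies not p))) and not p)))):
    T (s implies (((not p implies p) iff not r) implies (((p implies r) implies (q or (r implies not p))) and not p))): β-rule — branch into F s  //  T (((not p implies p) iff not r) implies (((p implies r) implies (q or (r implies not p))) and not p)).
      branch 2.1 (add F s):
        ○ open, literals {s=0}.
      branch 2.2 (add T (((not p implies p) iff not r) implies (((p implies r) implies (q or (r implies not p))) and not p))):
        T (((not p implies p) iff not r) implies (((p implies r) implies (q or (r implies not p))) and not p)): β-rule — branch into F ((not p implies p) iff not r)  //  T (((p implies r) implies (q or (r implies not p))) and not p).
          branch 2.2.1 (add F ((not p implies p) iff not r)):
            F ((not p implies p) iff not r): β-rule — branch into T (not p implies p), F not r  //  F (not p implies p), T not r.
              branch 2.2.1.1 (add T (not p implies p), F not r):
                T (not p implies p): β-rule — branch into F not p  //  T p.
                  branch 2.2.1.1.1 (add F not p):
                    ○ open, literals {p=1, r=1}.
                  branch 2.2.1.1.2 (add T p):
                    ○ open, literals {p=1, r=1}.
              branch 2.2.1.2 (add F (not p implies p), T not r):
                F (not p implies p): α-rule — add T not p, F p.
                ○ open, literals {p=0, r=0}.
          branch 2.2.2 (add T (((p implies r) implies (q or (r implies not p))) and not p)):
            T (((p implies r) implies (q or (r implies not p))) and not p): α-rule — add T ((p implies r) implies (q or (r implies not p))), T not p.
            T ((p implies r) implies (q or (r implies not p))): β-rule — branch into F (p implies r)  //  T (q or (r implies not p)).
              branch 2.2.2.1 (add F (p implies r)):
                F (p implies r): α-rule — add T p, F r.
                × closes — contains both p and not p.
              branch 2.2.2.2 (add T (q or (r implies not p))):
                T (q or (r implies not p)): β-rule — branch into T q  //  T (r implies not p).
                  branch 2.2.2.2.1 (add T q):
                    ○ open, literals {p=0, q=1}.
                  branch 2.2.2.2.2 (add T (r implies not p)):
                    T (r implies not p): β-rule — branch into F r  //  T not p.
                      branch 2.2.2.2.2.1 (add F r):
                        ○ open, literals {p=0, r=0}.
                      branch 2.2.2.2.2.2 (add T not p):
                        ○ open, literals {p=0}.
1 branch closed, 8 open.
Each open branch fixes some atoms; the unmentioned ones are free. Counting distinct full assignments: branch {p=0, q=1} (r, s) contributes 4 new; branch {s=0} (p, q, r) contributes 6 new; branch {p=1, r=1} (q, s) contributes 2 new; branch {p=1, r=1} (q, s) contributes 0 new; branch {p=0, r=0} (q, s) contributes 1 new; branch {p=0, q=1} (r, s) contributes 0 new; branch {p=0, r=0} (q, s) contributes 0 new; branch {p=0} (q, r, s) contributes 1 new. Total: 14.

14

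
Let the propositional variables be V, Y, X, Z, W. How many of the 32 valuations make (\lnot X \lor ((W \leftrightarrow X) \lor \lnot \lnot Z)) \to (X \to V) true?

Initial set: {((\lnot X \lor ((W \leftrightarrow X) \lor \lnot \lnot Z)) \to (X \to V))}.
((\lnot X \lor ((W \leftrightarrow X) \lor \lnot \lnot Z)) \to (X \to V)): β-rule — branch into \lnot (\lnot X \lor ((W \leftrightarrow X) \lor \lnot \lnot Z))  //  (X \to V).
  branch 1 (add \lnot (\lnot X \lor ((W \leftrightarrow X) \lor \lnot \lnot Z))):
    \lnot (\lnot X \lor ((W \leftrightarrow X) \lor \lnot \lnot Z)): α-rule — add \lnot \lnot X, \lnot ((W \leftrightarrow X) \lor \lnot \lnot Z).
    \lnot ((W \leftrightarrow X) \lor \lnot \lnot Z): α-rule — add \lnot (W \leftrightarrow X), \lnot \lnot \lnot Z.
    \lnot \lnot \lnot Z: drop double negation, giving \lnot Z.
    \lnot (W \leftrightarrow X): β-rule — branch into W, \lnot X  //  \lnot W, X.
      branch 1.1 (add W, \lnot X):
        × closes — contains both X and \lnot X.
      branch 1.2 (add \lnot W, X):
        ○ open, literals {W=F, X=T, Z=F}.
  branch 2 (add (X \to V)):
    (X \to V): β-rule — branch into \lnot X  //  V.
      branch 2.1 (add \lnot X):
        ○ open, literals {X=F}.
      branch 2.2 (add V):
        ○ open, literals {V=T}.
1 branch closed, 3 open.
Each open branch fixes some atoms; the unmentioned ones are free. Counting distinct full assignments: branch {W=F, X=T, Z=F} (V, Y) contributes 4 new; branch {X=F} (V, Y, Z, W) contributes 16 new; branch {V=T} (Y, X, Z, W) contributes 6 new. Total: 26.

26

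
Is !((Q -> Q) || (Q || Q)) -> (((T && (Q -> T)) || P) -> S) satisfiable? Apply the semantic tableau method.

Satisfiable

Initial set: {(!((Q -> Q) || (Q || Q)) -> (((T && (Q -> T)) || P) -> S))}.
(!((Q -> Q) || (Q || Q)) -> (((T && (Q -> T)) || P) -> S)): β-rule — branch into !!((Q -> Q) || (Q || Q))  //  (((T && (Q -> T)) || P) -> S).
  branch 1 (add !!((Q -> Q) || (Q || Q))):
    !!((Q -> Q) || (Q || Q)): β-rule — branch into (Q -> Q)  //  (Q || Q).
      branch 1.1 (add (Q -> Q)):
        (Q -> Q): β-rule — branch into !Q  //  Q.
          branch 1.1.1 (add !Q):
            ○ open, literals {Q=false}.
          branch 1.1.2 (add Q):
            ○ open, literals {Q=true}.
      branch 1.2 (add (Q || Q)):
        (Q || Q): β-rule — branch into Q  //  Q.
          branch 1.2.1 (add Q):
            ○ open, literals {Q=true}.
          branch 1.2.2 (add Q):
            ○ open, literals {Q=true}.
  branch 2 (add (((T && (Q -> T)) || P) -> S)):
    (((T && (Q -> T)) || P) -> S): β-rule — branch into !((T && (Q -> T)) || P)  //  S.
      branch 2.1 (add !((T && (Q -> T)) || P)):
        !((T && (Q -> T)) || P): α-rule — add !(T && (Q -> T)), !P.
        !(T && (Q -> T)): β-rule — branch into !T  //  !(Q -> T).
          branch 2.1.1 (add !T):
            ○ open, literals {P=false, T=false}.
          branch 2.1.2 (add !(Q -> T)):
            !(Q -> T): α-rule — add Q, !T.
            ○ open, literals {P=false, Q=true, T=false}.
      branch 2.2 (add S):
        ○ open, literals {S=true}.
0 branches closed, 7 open.
An open branch gives a satisfying assignment: Q=false.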